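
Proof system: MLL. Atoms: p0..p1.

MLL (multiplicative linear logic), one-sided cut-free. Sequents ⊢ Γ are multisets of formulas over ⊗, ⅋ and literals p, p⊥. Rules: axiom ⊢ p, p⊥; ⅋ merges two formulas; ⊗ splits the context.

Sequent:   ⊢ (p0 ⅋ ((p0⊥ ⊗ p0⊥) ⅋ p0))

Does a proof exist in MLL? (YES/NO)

Derivation trace:
[⅋]  ⊢ (p0 ⅋ ((p0⊥ ⊗ p0⊥) ⅋ p0))
  [⅋]  ⊢ p0, ((p0⊥ ⊗ p0⊥) ⅋ p0)
    [⊗]  ⊢ p0, p0, (p0⊥ ⊗ p0⊥)
      [Ax]  ⊢ p0, p0⊥
      [Ax]  ⊢ p0, p0⊥

Result: YES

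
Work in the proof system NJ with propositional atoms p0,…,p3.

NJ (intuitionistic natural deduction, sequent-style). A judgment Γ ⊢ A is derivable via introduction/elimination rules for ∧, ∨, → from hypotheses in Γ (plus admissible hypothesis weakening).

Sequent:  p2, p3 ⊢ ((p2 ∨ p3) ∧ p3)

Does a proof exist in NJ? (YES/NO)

Derivation (root first):
[∧I] p2, p3 ⊢ ((p2 ∨ p3) ∧ p3)
  [∨I₁] p2 ⊢ (p2 ∨ p3)
    [Ax] p2 ⊢ p2
  [Ax] p3 ⊢ p3

Result: YES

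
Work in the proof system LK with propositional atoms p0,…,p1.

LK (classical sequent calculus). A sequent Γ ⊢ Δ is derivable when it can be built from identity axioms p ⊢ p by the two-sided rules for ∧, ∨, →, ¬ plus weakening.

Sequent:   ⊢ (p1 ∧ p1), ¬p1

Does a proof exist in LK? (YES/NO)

Derivation (root first):
[¬R]  ⊢ (p1 ∧ p1), ¬p1
  [∧R] p1 ⊢ (p1 ∧ p1)
    [Ax] p1 ⊢ p1
    [Ax] p1 ⊢ p1

Result: YES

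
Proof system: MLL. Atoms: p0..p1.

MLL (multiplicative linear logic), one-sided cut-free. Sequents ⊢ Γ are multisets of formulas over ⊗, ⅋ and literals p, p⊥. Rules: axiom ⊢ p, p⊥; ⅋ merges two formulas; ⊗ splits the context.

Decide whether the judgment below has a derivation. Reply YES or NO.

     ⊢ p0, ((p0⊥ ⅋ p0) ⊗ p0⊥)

Proof tree:
[⊗]  ⊢ p0, ((p0⊥ ⅋ p0) ⊗ p0⊥)
  [⅋]  ⊢ (p0⊥ ⅋ p0)
    [Ax]  ⊢ p0, p0⊥
  [Ax]  ⊢ p0, p0⊥

Result: YES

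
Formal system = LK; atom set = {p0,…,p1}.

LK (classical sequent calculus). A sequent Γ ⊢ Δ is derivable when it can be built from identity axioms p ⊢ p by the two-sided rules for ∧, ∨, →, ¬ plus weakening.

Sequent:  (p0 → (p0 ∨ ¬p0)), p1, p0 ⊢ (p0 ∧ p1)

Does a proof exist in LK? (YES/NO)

Proof tree:
[∧R] (p0 → (p0 ∨ ¬p0)), p1, p0 ⊢ (p0 ∧ p1)
  [→L] p0, (p0 → (p0 ∨ ¬p0)) ⊢ p0
    [Ax] p0 ⊢ p0
    [∨L] p0, (p0 ∨ ¬p0) ⊢ p0
      [Ax] p0 ⊢ p0
      [¬L] p0, ¬p0 ⊢ 
        [Ax] p0 ⊢ p0
  [Ax] p1 ⊢ p1

Result: YES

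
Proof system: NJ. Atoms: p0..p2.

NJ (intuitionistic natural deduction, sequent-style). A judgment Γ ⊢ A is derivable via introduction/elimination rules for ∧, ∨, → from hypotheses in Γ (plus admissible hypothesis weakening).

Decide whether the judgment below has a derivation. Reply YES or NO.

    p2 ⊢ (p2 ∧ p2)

Derivation trace:
[∧I] p2 ⊢ (p2 ∧ p2)
  [Wk] p2, p2 ⊢ p2
    [Ax] p2 ⊢ p2
  [Ax] p2 ⊢ p2

Result: YES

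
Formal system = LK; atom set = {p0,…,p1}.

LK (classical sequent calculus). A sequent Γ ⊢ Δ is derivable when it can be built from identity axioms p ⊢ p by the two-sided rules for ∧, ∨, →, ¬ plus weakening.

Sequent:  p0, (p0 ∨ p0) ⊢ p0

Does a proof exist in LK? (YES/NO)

Derivation trace:
[∨L] p0, (p0 ∨ p0) ⊢ p0
  [WL] p0, p0 ⊢ p0
    [Ax] p0 ⊢ p0
  [WL] p0, p0 ⊢ p0
    [Ax] p0 ⊢ p0

Result: YES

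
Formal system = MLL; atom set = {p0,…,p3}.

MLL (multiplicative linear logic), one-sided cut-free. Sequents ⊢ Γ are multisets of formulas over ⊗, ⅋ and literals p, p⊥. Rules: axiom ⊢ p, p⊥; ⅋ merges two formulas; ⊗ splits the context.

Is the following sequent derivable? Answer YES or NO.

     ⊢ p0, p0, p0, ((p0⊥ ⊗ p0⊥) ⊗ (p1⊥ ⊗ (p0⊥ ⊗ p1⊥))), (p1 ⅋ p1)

Derivation (root first):
[⅋]  ⊢ p0, p0, p0, ((p0⊥ ⊗ p0⊥) ⊗ (p1⊥ ⊗ (p0⊥ ⊗ p1⊥))), (p1 ⅋ p1)
  [⊗]  ⊢ p0, p0, p1, p0, p1, ((p0⊥ ⊗ p0⊥) ⊗ (p1⊥ ⊗ (p0⊥ ⊗ p1⊥)))
    [⊗]  ⊢ p0, p0, (p0⊥ ⊗ p0⊥)
      [Ax]  ⊢ p0, p0⊥
      [Ax]  ⊢ p0, p0⊥
    [⊗]  ⊢ p1, p0, p1, (p1⊥ ⊗ (p0⊥ ⊗ p1⊥))
      [Ax]  ⊢ p1, p1⊥
      [⊗]  ⊢ p0, p1, (p0⊥ ⊗ p1⊥)
        [Ax]  ⊢ p0, p0⊥
        [Ax]  ⊢ p1, p1⊥

Result: YES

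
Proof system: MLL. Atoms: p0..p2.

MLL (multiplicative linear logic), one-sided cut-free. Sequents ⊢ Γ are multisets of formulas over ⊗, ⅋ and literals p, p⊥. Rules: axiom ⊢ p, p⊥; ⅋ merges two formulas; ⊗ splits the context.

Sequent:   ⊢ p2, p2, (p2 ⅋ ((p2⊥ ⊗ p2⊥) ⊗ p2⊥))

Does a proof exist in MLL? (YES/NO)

Derivation (root first):
[⅋]  ⊢ p2, p2, (p2 ⅋ ((p2⊥ ⊗ p2⊥) ⊗ p2⊥))
  [⊗]  ⊢ p2, p2, p2, ((p2⊥ ⊗ p2⊥) ⊗ p2⊥)
    [⊗]  ⊢ p2, p2, (p2⊥ ⊗ p2⊥)
      [Ax]  ⊢ p2, p2⊥
      [Ax]  ⊢ p2, p2⊥
    [Ax]  ⊢ p2, p2⊥

Result: YES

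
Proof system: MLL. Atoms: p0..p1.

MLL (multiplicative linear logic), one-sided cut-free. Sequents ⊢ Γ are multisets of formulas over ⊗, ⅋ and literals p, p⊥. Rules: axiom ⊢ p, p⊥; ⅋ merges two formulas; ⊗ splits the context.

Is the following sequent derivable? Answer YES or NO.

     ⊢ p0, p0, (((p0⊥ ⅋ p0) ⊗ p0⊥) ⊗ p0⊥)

Proof tree:
[⊗]  ⊢ p0, p0, (((p0⊥ ⅋ p0) ⊗ p0⊥) ⊗ p0⊥)
  [⊗]  ⊢ p0, ((p0⊥ ⅋ p0) ⊗ p0⊥)
    [⅋]  ⊢ (p0⊥ ⅋ p0)
      [Ax]  ⊢ p0, p0⊥
    [Ax]  ⊢ p0, p0⊥
  [Ax]  ⊢ p0, p0⊥

Result: YES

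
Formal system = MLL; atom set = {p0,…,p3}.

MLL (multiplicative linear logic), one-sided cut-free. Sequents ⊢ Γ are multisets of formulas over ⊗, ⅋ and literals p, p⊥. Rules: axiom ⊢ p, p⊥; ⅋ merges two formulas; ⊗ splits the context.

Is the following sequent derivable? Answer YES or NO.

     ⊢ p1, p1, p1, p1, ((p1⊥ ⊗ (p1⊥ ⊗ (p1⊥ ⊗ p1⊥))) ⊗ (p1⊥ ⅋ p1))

Derivation trace:
[⊗]  ⊢ p1, p1, p1, p1, ((p1⊥ ⊗ (p1⊥ ⊗ (p1⊥ ⊗ p1⊥))) ⊗ (p1⊥ ⅋ p1))
  [⊗]  ⊢ p1, p1, p1, p1, (p1⊥ ⊗ (p1⊥ ⊗ (p1⊥ ⊗ p1⊥)))
    [Ax]  ⊢ p1, p1⊥
    [⊗]  ⊢ p1, p1, p1, (p1⊥ ⊗ (p1⊥ ⊗ p1⊥))
      [Ax]  ⊢ p1, p1⊥
      [⊗]  ⊢ p1, p1, (p1⊥ ⊗ p1⊥)
        [Ax]  ⊢ p1, p1⊥
        [Ax]  ⊢ p1, p1⊥
  [⅋]  ⊢ (p1⊥ ⅋ p1)
    [Ax]  ⊢ p1, p1⊥

Result: YES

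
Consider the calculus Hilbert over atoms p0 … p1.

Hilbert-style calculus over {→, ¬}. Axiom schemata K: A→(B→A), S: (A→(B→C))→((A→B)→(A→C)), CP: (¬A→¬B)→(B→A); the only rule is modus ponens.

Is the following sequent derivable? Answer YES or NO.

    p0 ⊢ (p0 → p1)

Enumerate valuations to refute Γ ⊢ Δ:
  v=00: Γ:[p0=F] Δ:[(p0 → p1)=T] refutes=False
  v=01: Γ:[p0=F] Δ:[(p0 → p1)=T] refutes=False
  v=10: Γ:[p0=T] Δ:[(p0 → p1)=F] refutes=True  ← countermodel

Result: NO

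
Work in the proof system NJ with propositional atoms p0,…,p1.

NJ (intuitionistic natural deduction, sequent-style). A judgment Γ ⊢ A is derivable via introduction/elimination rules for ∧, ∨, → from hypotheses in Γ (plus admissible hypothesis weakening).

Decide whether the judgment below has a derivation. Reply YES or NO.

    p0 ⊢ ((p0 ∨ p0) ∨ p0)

Derivation (root first):
[∨I₁] p0 ⊢ ((p0 ∨ p0) ∨ p0)
  [∨I₂] p0 ⊢ (p0 ∨ p0)
    [Ax] p0 ⊢ p0

Result: YES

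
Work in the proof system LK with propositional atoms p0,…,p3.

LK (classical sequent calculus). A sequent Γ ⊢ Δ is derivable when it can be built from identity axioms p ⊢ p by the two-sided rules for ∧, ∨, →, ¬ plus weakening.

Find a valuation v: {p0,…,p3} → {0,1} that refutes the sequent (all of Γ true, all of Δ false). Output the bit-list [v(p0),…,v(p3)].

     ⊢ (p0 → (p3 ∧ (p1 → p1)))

Search for a countermodel by truth-table:
  v=0000: Γ:[] Δ:[(p0 → (p3 ∧ (p1 → p1)))=T] refutes=False
  v=0001: Γ:[] Δ:[(p0 → (p3 ∧ (p1 → p1)))=T] refutes=False
  v=0010: Γ:[] Δ:[(p0 → (p3 ∧ (p1 → p1)))=T] refutes=False
  v=0011: Γ:[] Δ:[(p0 → (p3 ∧ (p1 → p1)))=T] refutes=False
  v=0100: Γ:[] Δ:[(p0 → (p3 ∧ (p1 → p1)))=T] refutes=False
  v=0101: Γ:[] Δ:[(p0 → (p3 ∧ (p1 → p1)))=T] refutes=False
  v=0110: Γ:[] Δ:[(p0 → (p3 ∧ (p1 → p1)))=T] refutes=False
  v=0111: Γ:[] Δ:[(p0 → (p3 ∧ (p1 → p1)))=T] refutes=False
  v=1000: Γ:[] Δ:[(p0 → (p3 ∧ (p1 → p1)))=F] refutes=True  ← countermodel

Result: [1, 0, 0, 0]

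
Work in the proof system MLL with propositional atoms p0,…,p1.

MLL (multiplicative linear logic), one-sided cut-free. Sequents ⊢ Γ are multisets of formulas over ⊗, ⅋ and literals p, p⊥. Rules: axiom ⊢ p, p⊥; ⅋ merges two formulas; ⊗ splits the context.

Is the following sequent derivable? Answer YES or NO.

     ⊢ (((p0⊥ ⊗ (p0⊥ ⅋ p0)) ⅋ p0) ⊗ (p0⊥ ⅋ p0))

Proof tree:
[⊗]  ⊢ (((p0⊥ ⊗ (p0⊥ ⅋ p0)) ⅋ p0) ⊗ (p0⊥ ⅋ p0))
  [⅋]  ⊢ ((p0⊥ ⊗ (p0⊥ ⅋ p0)) ⅋ p0)
    [⊗]  ⊢ p0, (p0⊥ ⊗ (p0⊥ ⅋ p0))
      [Ax]  ⊢ p0, p0⊥
      [⅋]  ⊢ (p0⊥ ⅋ p0)
        [Ax]  ⊢ p0, p0⊥
  [⅋]  ⊢ (p0⊥ ⅋ p0)
    [Ax]  ⊢ p0, p0⊥

Result: YES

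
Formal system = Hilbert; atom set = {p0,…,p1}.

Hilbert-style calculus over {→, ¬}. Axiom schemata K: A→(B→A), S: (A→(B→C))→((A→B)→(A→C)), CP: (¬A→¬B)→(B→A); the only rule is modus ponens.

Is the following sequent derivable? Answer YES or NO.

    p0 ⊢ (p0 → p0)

Derivation (root first):
[MP] p0 ⊢ (p0 → p0)
  [K]  ⊢ (p0 → (p0 → p0))
  [MP] p0 ⊢ p0
    [MP] p0 ⊢ (p0 → p0)
      [K]  ⊢ (p0 → (p0 → p0))
      [Hyp] p0 ⊢ p0
    [Hyp] p0 ⊢ p0

Result: YES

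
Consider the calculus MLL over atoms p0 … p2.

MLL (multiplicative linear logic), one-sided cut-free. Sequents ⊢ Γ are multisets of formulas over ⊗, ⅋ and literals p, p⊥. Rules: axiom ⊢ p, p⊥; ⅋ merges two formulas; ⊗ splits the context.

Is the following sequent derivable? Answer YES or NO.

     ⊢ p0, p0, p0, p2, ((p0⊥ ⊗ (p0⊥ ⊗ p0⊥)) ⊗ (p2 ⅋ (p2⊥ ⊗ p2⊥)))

Derivation trace:
[⊗]  ⊢ p0, p0, p0, p2, ((p0⊥ ⊗ (p0⊥ ⊗ p0⊥)) ⊗ (p2 ⅋ (p2⊥ ⊗ p2⊥)))
  [⊗]  ⊢ p0, p0, p0, (p0⊥ ⊗ (p0⊥ ⊗ p0⊥))
    [Ax]  ⊢ p0, p0⊥
    [⊗]  ⊢ p0, p0, (p0⊥ ⊗ p0⊥)
      [Ax]  ⊢ p0, p0⊥
      [Ax]  ⊢ p0, p0⊥
  [⅋]  ⊢ p2, (p2 ⅋ (p2⊥ ⊗ p2⊥))
    [⊗]  ⊢ p2, p2, (p2⊥ ⊗ p2⊥)
      [Ax]  ⊢ p2, p2⊥
      [Ax]  ⊢ p2, p2⊥

Result: YES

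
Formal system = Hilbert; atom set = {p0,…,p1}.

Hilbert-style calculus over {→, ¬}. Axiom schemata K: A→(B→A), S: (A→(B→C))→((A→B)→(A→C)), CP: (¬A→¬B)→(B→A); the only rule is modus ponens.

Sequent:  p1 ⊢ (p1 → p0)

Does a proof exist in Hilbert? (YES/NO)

Search for a countermodel by truth-table:
  v=00: Γ:[p1=F] Δ:[(p1 → p0)=T] refutes=False
  v=01: Γ:[p1=T] Δ:[(p1 → p0)=F] refutes=True  ← countermodel

Result: NO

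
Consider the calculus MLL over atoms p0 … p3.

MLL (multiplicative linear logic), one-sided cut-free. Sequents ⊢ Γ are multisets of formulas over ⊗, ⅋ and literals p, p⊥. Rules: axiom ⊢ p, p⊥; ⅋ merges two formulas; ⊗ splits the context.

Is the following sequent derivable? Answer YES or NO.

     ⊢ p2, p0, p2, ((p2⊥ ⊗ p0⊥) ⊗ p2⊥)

Derivation (root first):
[⊗]  ⊢ p2, p0, p2, ((p2⊥ ⊗ p0⊥) ⊗ p2⊥)
  [⊗]  ⊢ p2, p0, (p2⊥ ⊗ p0⊥)
    [Ax]  ⊢ p2, p2⊥
    [Ax]  ⊢ p0, p0⊥
  [Ax]  ⊢ p2, p2⊥

Result: YES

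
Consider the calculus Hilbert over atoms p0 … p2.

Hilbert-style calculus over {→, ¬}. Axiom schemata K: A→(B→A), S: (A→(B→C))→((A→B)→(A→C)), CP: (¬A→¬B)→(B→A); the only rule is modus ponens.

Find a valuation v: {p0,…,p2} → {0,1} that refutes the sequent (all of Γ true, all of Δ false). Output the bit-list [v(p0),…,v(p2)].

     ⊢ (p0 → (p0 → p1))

Enumerate valuations to refute Γ ⊢ Δ:
  v=000: Γ:[] Δ:[(p0 → (p0 → p1))=T] refutes=False
  v=001: Γ:[] Δ:[(p0 → (p0 → p1))=T] refutes=False
  v=010: Γ:[] Δ:[(p0 → (p0 → p1))=T] refutes=False
  v=011: Γ:[] Δ:[(p0 → (p0 → p1))=T] refutes=False
  v=100: Γ:[] Δ:[(p0 → (p0 → p1))=F] refutes=True  ← countermodel

Result: [1, 0, 0]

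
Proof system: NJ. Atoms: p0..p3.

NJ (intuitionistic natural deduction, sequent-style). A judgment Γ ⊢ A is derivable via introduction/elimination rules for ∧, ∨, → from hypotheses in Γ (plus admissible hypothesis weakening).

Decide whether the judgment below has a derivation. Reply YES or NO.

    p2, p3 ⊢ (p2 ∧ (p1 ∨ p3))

Derivation (root first):
[∧I] p2, p3 ⊢ (p2 ∧ (p1 ∨ p3))
  [Ax] p2 ⊢ p2
  [∨I₂] p3 ⊢ (p1 ∨ p3)
    [Ax] p3 ⊢ p3

Result: YES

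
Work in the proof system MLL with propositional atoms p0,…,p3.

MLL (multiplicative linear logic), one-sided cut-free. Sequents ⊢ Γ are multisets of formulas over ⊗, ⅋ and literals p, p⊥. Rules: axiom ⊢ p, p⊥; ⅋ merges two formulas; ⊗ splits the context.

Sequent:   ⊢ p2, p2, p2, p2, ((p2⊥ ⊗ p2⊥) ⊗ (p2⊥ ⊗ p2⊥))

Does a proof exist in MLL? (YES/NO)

Derivation (root first):
[⊗]  ⊢ p2, p2, p2, p2, ((p2⊥ ⊗ p2⊥) ⊗ (p2⊥ ⊗ p2⊥))
  [⊗]  ⊢ p2, p2, (p2⊥ ⊗ p2⊥)
    [Ax]  ⊢ p2, p2⊥
    [Ax]  ⊢ p2, p2⊥
  [⊗]  ⊢ p2, p2, (p2⊥ ⊗ p2⊥)
    [Ax]  ⊢ p2, p2⊥
    [Ax]  ⊢ p2, p2⊥

Result: YES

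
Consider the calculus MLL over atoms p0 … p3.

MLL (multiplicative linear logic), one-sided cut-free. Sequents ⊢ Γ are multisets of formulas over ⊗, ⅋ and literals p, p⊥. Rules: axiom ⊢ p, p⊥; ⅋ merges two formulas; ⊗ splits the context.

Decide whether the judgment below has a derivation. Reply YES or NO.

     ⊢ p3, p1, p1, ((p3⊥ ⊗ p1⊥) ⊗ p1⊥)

Derivation trace:
[⊗]  ⊢ p3, p1, p1, ((p3⊥ ⊗ p1⊥) ⊗ p1⊥)
  [⊗]  ⊢ p3, p1, (p3⊥ ⊗ p1⊥)
    [Ax]  ⊢ p3, p3⊥
    [Ax]  ⊢ p1, p1⊥
  [Ax]  ⊢ p1, p1⊥

Result: YES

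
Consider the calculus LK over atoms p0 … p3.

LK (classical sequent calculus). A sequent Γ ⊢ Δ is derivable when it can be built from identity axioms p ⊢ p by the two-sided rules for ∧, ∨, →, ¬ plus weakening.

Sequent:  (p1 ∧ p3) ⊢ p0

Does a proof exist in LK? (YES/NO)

Search for a countermodel by truth-table:
  v=0000: Γ:[(p1 ∧ p3)=F] Δ:[p0=F] refutes=False
  v=0001: Γ:[(p1 ∧ p3)=F] Δ:[p0=F] refutes=False
  v=0010: Γ:[(p1 ∧ p3)=F] Δ:[p0=F] refutes=False
  v=0011: Γ:[(p1 ∧ p3)=F] Δ:[p0=F] refutes=False
  v=0100: Γ:[(p1 ∧ p3)=F] Δ:[p0=F] refutes=False
  v=0101: Γ:[(p1 ∧ p3)=T] Δ:[p0=F] refutes=True  ← countermodel

Result: NO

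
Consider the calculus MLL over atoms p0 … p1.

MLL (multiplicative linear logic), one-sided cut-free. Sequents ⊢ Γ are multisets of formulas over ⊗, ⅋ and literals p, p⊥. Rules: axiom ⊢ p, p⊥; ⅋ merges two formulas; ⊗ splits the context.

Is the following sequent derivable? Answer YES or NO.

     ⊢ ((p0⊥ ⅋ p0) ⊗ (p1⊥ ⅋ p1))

Proof tree:
[⊗]  ⊢ ((p0⊥ ⅋ p0) ⊗ (p1⊥ ⅋ p1))
  [⅋]  ⊢ (p0⊥ ⅋ p0)
    [Ax]  ⊢ p0, p0⊥
  [⅋]  ⊢ (p1⊥ ⅋ p1)
    [Ax]  ⊢ p1, p1⊥

Result: YES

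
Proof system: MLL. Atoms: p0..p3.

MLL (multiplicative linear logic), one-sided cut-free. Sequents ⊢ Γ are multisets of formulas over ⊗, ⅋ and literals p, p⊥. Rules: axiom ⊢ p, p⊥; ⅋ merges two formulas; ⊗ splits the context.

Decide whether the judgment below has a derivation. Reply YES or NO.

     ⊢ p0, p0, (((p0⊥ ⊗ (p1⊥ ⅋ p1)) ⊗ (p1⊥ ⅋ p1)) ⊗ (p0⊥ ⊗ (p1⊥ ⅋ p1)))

Derivation trace:
[⊗]  ⊢ p0, p0, (((p0⊥ ⊗ (p1⊥ ⅋ p1)) ⊗ (p1⊥ ⅋ p1)) ⊗ (p0⊥ ⊗ (p1⊥ ⅋ p1)))
  [⊗]  ⊢ p0, ((p0⊥ ⊗ (p1⊥ ⅋ p1)) ⊗ (p1⊥ ⅋ p1))
    [⊗]  ⊢ p0, (p0⊥ ⊗ (p1⊥ ⅋ p1))
      [Ax]  ⊢ p0, p0⊥
      [⅋]  ⊢ (p1⊥ ⅋ p1)
        [Ax]  ⊢ p1, p1⊥
    [⅋]  ⊢ (p1⊥ ⅋ p1)
      [Ax]  ⊢ p1, p1⊥
  [⊗]  ⊢ p0, (p0⊥ ⊗ (p1⊥ ⅋ p1))
    [Ax]  ⊢ p0, p0⊥
    [⅋]  ⊢ (p1⊥ ⅋ p1)
      [Ax]  ⊢ p1, p1⊥

Result: YES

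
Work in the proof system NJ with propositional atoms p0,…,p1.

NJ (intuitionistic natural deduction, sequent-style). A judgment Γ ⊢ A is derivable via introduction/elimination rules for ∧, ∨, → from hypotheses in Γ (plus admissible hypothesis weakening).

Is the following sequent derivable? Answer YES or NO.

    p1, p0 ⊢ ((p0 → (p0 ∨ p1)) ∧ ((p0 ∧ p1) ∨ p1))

Derivation (root first):
[∧I] p1, p0 ⊢ ((p0 → (p0 ∨ p1)) ∧ ((p0 ∧ p1) ∨ p1))
  [→I]  ⊢ (p0 → (p0 ∨ p1))
    [∨I₁] p0 ⊢ (p0 ∨ p1)
      [Ax] p0 ⊢ p0
  [∨I₁] p1, p0 ⊢ ((p0 ∧ p1) ∨ p1)
    [∧I] p1, p0 ⊢ (p0 ∧ p1)
      [Ax] p0 ⊢ p0
      [Ax] p1 ⊢ p1

Result: YES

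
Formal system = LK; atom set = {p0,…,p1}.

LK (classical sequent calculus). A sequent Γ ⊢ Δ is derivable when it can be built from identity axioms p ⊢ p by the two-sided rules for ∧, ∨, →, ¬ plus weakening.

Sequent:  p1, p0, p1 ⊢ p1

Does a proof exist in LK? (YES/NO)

Derivation trace:
[WL] p1, p0, p1 ⊢ p1
  [WL] p1, p0 ⊢ p1
    [Ax] p1 ⊢ p1

Result: YES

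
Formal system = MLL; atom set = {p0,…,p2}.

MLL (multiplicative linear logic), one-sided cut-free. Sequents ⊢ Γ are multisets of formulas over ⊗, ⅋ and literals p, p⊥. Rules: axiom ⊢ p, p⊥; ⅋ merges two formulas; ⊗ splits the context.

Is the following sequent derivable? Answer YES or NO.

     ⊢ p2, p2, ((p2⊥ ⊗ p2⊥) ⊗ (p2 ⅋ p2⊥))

Proof tree:
[⊗]  ⊢ p2, p2, ((p2⊥ ⊗ p2⊥) ⊗ (p2 ⅋ p2⊥))
  [⊗]  ⊢ p2, p2, (p2⊥ ⊗ p2⊥)
    [Ax]  ⊢ p2, p2⊥
    [Ax]  ⊢ p2, p2⊥
  [⅋]  ⊢ (p2 ⅋ p2⊥)
    [Ax]  ⊢ p2, p2⊥

Result: YES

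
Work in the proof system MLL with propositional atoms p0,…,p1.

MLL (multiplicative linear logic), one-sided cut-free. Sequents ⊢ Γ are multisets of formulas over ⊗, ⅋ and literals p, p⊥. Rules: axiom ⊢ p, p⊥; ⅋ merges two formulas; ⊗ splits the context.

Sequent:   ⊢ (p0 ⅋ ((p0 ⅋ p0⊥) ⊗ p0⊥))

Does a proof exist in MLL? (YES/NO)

Derivation trace:
[⅋]  ⊢ (p0 ⅋ ((p0 ⅋ p0⊥) ⊗ p0⊥))
  [⊗]  ⊢ p0, ((p0 ⅋ p0⊥) ⊗ p0⊥)
    [⅋]  ⊢ (p0 ⅋ p0⊥)
      [Ax]  ⊢ p0, p0⊥
    [Ax]  ⊢ p0, p0⊥

Result: YES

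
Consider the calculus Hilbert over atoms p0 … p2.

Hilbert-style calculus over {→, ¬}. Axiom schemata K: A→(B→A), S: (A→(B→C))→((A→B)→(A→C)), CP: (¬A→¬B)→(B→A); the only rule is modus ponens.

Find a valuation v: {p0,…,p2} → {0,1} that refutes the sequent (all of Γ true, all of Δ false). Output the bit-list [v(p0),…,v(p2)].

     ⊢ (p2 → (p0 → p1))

Search for a countermodel by truth-table:
  v=000: Γ:[] Δ:[(p2 → (p0 → p1))=T] refutes=False
  v=001: Γ:[] Δ:[(p2 → (p0 → p1))=T] refutes=False
  v=010: Γ:[] Δ:[(p2 → (p0 → p1))=T] refutes=False
  v=011: Γ:[] Δ:[(p2 → (p0 → p1))=T] refutes=False
  v=100: Γ:[] Δ:[(p2 → (p0 → p1))=T] refutes=False
  v=101: Γ:[] Δ:[(p2 → (p0 → p1))=F] refutes=True  ← countermodel

Result: [1, 0, 1]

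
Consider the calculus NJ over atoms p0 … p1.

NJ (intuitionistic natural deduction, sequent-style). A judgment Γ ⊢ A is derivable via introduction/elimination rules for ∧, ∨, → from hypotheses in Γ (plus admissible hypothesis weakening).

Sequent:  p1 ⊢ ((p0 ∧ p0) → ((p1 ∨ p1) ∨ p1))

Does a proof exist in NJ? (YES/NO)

Proof tree:
[→I] p1 ⊢ ((p0 ∧ p0) → ((p1 ∨ p1) ∨ p1))
  [∨I₁] p1, (p0 ∧ p0) ⊢ ((p1 ∨ p1) ∨ p1)
    [Wk] p1, (p0 ∧ p0) ⊢ (p1 ∨ p1)
      [∨I₂] p1 ⊢ (p1 ∨ p1)
        [Ax] p1 ⊢ p1

Result: YES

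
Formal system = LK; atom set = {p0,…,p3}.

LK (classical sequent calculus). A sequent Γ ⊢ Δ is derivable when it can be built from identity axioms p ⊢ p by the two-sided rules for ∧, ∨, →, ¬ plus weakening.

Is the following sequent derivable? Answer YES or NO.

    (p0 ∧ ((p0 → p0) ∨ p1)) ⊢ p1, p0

Derivation trace:
[∧L] (p0 ∧ ((p0 → p0) ∨ p1)) ⊢ p1, p0
  [∨L] p0, ((p0 → p0) ∨ p1) ⊢ p1, p0
    [→L] p0, (p0 → p0) ⊢ p0
      [Ax] p0 ⊢ p0
      [Ax] p0 ⊢ p0
    [Ax] p1 ⊢ p1

Result: YES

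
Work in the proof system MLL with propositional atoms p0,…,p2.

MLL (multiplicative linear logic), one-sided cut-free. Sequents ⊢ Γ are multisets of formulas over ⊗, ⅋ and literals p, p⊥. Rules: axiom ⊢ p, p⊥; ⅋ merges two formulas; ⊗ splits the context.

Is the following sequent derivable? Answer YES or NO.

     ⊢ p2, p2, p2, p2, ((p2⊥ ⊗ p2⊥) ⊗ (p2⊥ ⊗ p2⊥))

Proof tree:
[⊗]  ⊢ p2, p2, p2, p2, ((p2⊥ ⊗ p2⊥) ⊗ (p2⊥ ⊗ p2⊥))
  [⊗]  ⊢ p2, p2, (p2⊥ ⊗ p2⊥)
    [Ax]  ⊢ p2, p2⊥
    [Ax]  ⊢ p2, p2⊥
  [⊗]  ⊢ p2, p2, (p2⊥ ⊗ p2⊥)
    [Ax]  ⊢ p2, p2⊥
    [Ax]  ⊢ p2, p2⊥

Result: YES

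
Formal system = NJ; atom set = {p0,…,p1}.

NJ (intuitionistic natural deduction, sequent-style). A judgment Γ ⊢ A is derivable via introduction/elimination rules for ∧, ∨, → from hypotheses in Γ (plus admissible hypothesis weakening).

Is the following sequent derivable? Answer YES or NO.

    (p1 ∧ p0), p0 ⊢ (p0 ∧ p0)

Proof tree:
[∧I] (p1 ∧ p0), p0 ⊢ (p0 ∧ p0)
  [Wk] p0, (p1 ∧ p0), (p1 ∧ p0) ⊢ p0
    [Wk] p0, (p1 ∧ p0) ⊢ p0
      [Ax] p0 ⊢ p0
  [Ax] p0 ⊢ p0

Result: YES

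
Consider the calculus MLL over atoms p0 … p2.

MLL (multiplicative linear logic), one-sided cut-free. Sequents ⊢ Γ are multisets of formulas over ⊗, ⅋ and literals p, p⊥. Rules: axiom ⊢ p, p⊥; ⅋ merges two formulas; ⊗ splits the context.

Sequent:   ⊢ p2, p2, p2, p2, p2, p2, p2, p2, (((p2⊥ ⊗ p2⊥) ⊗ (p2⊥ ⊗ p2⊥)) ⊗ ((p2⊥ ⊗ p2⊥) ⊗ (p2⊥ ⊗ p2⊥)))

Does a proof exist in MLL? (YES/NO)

Derivation (root first):
[⊗]  ⊢ p2, p2, p2, p2, p2, p2, p2, p2, (((p2⊥ ⊗ p2⊥) ⊗ (p2⊥ ⊗ p2⊥)) ⊗ ((p2⊥ ⊗ p2⊥) ⊗ (p2⊥ ⊗ p2⊥)))
  [⊗]  ⊢ p2, p2, p2, p2, ((p2⊥ ⊗ p2⊥) ⊗ (p2⊥ ⊗ p2⊥))
    [⊗]  ⊢ p2, p2, (p2⊥ ⊗ p2⊥)
      [Ax]  ⊢ p2, p2⊥
      [Ax]  ⊢ p2, p2⊥
    [⊗]  ⊢ p2, p2, (p2⊥ ⊗ p2⊥)
      [Ax]  ⊢ p2, p2⊥
      [Ax]  ⊢ p2, p2⊥
  [⊗]  ⊢ p2, p2, p2, p2, ((p2⊥ ⊗ p2⊥) ⊗ (p2⊥ ⊗ p2⊥))
    [⊗]  ⊢ p2, p2, (p2⊥ ⊗ p2⊥)
      [Ax]  ⊢ p2, p2⊥
      [Ax]  ⊢ p2, p2⊥
    [⊗]  ⊢ p2, p2, (p2⊥ ⊗ p2⊥)
      [Ax]  ⊢ p2, p2⊥
      [Ax]  ⊢ p2, p2⊥

Result: YES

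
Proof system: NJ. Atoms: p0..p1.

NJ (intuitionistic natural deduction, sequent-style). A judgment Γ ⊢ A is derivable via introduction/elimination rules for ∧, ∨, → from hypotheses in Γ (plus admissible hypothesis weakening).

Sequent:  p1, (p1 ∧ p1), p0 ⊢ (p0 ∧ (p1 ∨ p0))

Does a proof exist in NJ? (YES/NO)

Derivation trace:
[∧I] p1, (p1 ∧ p1), p0 ⊢ (p0 ∧ (p1 ∨ p0))
  [Wk] p0, p0, (p1 ∧ p1) ⊢ p0
    [Wk] p0, p0 ⊢ p0
      [Ax] p0 ⊢ p0
  [∨I₁] p1 ⊢ (p1 ∨ p0)
    [Ax] p1 ⊢ p1

Result: YES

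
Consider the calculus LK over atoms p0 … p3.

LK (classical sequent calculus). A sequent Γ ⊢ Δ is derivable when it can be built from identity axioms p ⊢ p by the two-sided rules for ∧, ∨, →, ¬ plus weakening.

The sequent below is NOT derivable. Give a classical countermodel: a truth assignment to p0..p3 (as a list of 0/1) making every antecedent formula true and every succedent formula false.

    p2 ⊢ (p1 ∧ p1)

Search for a countermodel by truth-table:
  v=0000: Γ:[p2=F] Δ:[(p1 ∧ p1)=F] refutes=False
  v=0001: Γ:[p2=F] Δ:[(p1 ∧ p1)=F] refutes=False
  v=0010: Γ:[p2=T] Δ:[(p1 ∧ p1)=F] refutes=True  ← countermodel

Result: [0, 0, 1, 0]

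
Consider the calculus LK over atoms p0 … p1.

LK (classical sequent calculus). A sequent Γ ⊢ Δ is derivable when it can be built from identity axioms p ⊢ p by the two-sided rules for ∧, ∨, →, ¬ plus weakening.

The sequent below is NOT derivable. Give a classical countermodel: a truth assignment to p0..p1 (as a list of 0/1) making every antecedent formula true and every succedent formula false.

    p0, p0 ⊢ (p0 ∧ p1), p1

Search for a countermodel by truth-table:
  v=00: Γ:[p0=F, p0=F] Δ:[(p0 ∧ p1)=F, p1=F] refutes=False
  v=01: Γ:[p0=F, p0=F] Δ:[(p0 ∧ p1)=F, p1=T] refutes=False
  v=10: Γ:[p0=T, p0=T] Δ:[(p0 ∧ p1)=F, p1=F] refutes=True  ← countermodel

Result: [1, 0]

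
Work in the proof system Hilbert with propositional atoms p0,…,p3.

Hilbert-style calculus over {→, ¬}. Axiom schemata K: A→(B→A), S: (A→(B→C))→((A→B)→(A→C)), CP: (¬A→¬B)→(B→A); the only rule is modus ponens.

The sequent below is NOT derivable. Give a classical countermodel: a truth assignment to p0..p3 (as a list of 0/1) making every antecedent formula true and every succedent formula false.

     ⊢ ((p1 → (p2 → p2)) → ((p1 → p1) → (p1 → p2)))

Search for a countermodel by truth-table:
  v=0000: Γ:[] Δ:[((p1 → (p2 → p2)) → ((p1 → p1) → (p1 → p2)))=T] refutes=False
  v=0001: Γ:[] Δ:[((p1 → (p2 → p2)) → ((p1 → p1) → (p1 → p2)))=T] refutes=False
  v=0010: Γ:[] Δ:[((p1 → (p2 → p2)) → ((p1 → p1) → (p1 → p2)))=T] refutes=False
  v=0011: Γ:[] Δ:[((p1 → (p2 → p2)) → ((p1 → p1) → (p1 → p2)))=T] refutes=False
  v=0100: Γ:[] Δ:[((p1 → (p2 → p2)) → ((p1 → p1) → (p1 → p2)))=F] refutes=True  ← countermodel

Result: [0, 1, 0, 0]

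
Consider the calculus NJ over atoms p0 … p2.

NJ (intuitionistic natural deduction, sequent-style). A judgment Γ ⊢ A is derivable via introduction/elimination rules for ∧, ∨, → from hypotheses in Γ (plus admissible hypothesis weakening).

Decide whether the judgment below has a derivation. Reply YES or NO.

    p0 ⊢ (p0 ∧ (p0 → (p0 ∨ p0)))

Derivation (root first):
[∧I] p0 ⊢ (p0 ∧ (p0 → (p0 ∨ p0)))
  [Ax] p0 ⊢ p0
  [→I] p0 ⊢ (p0 → (p0 ∨ p0))
    [Wk] p0, p0 ⊢ (p0 ∨ p0)
      [∨I₂] p0 ⊢ (p0 ∨ p0)
        [Ax] p0 ⊢ p0

Result: YES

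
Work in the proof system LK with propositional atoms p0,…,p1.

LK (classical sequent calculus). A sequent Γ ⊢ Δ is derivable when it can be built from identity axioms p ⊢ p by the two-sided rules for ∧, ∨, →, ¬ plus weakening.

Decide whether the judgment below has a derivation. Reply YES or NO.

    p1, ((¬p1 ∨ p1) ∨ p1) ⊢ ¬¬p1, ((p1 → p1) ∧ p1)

Derivation trace:
[∨L] p1, ((¬p1 ∨ p1) ∨ p1) ⊢ ¬¬p1, ((p1 → p1) ∧ p1)
  [∨L] p1, (¬p1 ∨ p1) ⊢ ((p1 → p1) ∧ p1)
    [¬L] p1, ¬p1 ⊢ 
      [Ax] p1 ⊢ p1
    [∧R] p1 ⊢ ((p1 → p1) ∧ p1)
      [→R]  ⊢ (p1 → p1)
        [Ax] p1 ⊢ p1
      [Ax] p1 ⊢ p1
  [¬R] p1 ⊢ ¬¬p1
    [¬L] p1, ¬p1 ⊢ 
      [Ax] p1 ⊢ p1

Result: YES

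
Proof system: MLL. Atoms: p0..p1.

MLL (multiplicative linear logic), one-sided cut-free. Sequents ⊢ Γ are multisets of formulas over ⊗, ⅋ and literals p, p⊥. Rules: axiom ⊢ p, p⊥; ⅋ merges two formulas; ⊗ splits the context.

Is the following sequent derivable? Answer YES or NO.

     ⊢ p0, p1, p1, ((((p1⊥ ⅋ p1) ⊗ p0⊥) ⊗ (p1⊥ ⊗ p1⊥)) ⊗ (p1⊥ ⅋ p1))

Proof tree:
[⊗]  ⊢ p0, p1, p1, ((((p1⊥ ⅋ p1) ⊗ p0⊥) ⊗ (p1⊥ ⊗ p1⊥)) ⊗ (p1⊥ ⅋ p1))
  [⊗]  ⊢ p0, p1, p1, (((p1⊥ ⅋ p1) ⊗ p0⊥) ⊗ (p1⊥ ⊗ p1⊥))
    [⊗]  ⊢ p0, ((p1⊥ ⅋ p1) ⊗ p0⊥)
      [⅋]  ⊢ (p1⊥ ⅋ p1)
        [Ax]  ⊢ p1, p1⊥
      [Ax]  ⊢ p0, p0⊥
    [⊗]  ⊢ p1, p1, (p1⊥ ⊗ p1⊥)
      [Ax]  ⊢ p1, p1⊥
      [Ax]  ⊢ p1, p1⊥
  [⅋]  ⊢ (p1⊥ ⅋ p1)
    [Ax]  ⊢ p1, p1⊥

Result: YES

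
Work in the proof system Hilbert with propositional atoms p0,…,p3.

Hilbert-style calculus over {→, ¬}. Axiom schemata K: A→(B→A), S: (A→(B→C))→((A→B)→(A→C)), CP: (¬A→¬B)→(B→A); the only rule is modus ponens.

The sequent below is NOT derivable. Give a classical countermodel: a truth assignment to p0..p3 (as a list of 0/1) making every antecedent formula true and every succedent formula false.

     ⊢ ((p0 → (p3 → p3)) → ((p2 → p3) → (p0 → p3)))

Search for a countermodel by truth-table:
  v=0000: Γ:[] Δ:[((p0 → (p3 → p3)) → ((p2 → p3) → (p0 → p3)))=T] refutes=False
  v=0001: Γ:[] Δ:[((p0 → (p3 → p3)) → ((p2 → p3) → (p0 → p3)))=T] refutes=False
  v=0010: Γ:[] Δ:[((p0 → (p3 → p3)) → ((p2 → p3) → (p0 → p3)))=T] refutes=False
  v=0011: Γ:[] Δ:[((p0 → (p3 → p3)) → ((p2 → p3) → (p0 → p3)))=T] refutes=False
  v=0100: Γ:[] Δ:[((p0 → (p3 → p3)) → ((p2 → p3) → (p0 → p3)))=T] refutes=False
  v=0101: Γ:[] Δ:[((p0 → (p3 → p3)) → ((p2 → p3) → (p0 → p3)))=T] refutes=False
  v=0110: Γ:[] Δ:[((p0 → (p3 → p3)) → ((p2 → p3) → (p0 → p3)))=T] refutes=False
  v=0111: Γ:[] Δ:[((p0 → (p3 → p3)) → ((p2 → p3) → (p0 → p3)))=T] refutes=False
  v=1000: Γ:[] Δ:[((p0 → (p3 → p3)) → ((p2 → p3) → (p0 → p3)))=F] refutes=True  ← countermodel

Result: [1, 0, 0, 0]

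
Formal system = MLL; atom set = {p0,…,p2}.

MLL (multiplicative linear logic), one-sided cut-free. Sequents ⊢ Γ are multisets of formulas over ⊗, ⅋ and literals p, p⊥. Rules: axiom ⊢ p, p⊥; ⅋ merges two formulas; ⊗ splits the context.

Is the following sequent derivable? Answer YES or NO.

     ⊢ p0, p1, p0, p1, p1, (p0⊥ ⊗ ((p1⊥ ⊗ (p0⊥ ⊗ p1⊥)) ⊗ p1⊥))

Derivation trace:
[⊗]  ⊢ p0, p1, p0, p1, p1, (p0⊥ ⊗ ((p1⊥ ⊗ (p0⊥ ⊗ p1⊥)) ⊗ p1⊥))
  [Ax]  ⊢ p0, p0⊥
  [⊗]  ⊢ p1, p0, p1, p1, ((p1⊥ ⊗ (p0⊥ ⊗ p1⊥)) ⊗ p1⊥)
    [⊗]  ⊢ p1, p0, p1, (p1⊥ ⊗ (p0⊥ ⊗ p1⊥))
      [Ax]  ⊢ p1, p1⊥
      [⊗]  ⊢ p0, p1, (p0⊥ ⊗ p1⊥)
        [Ax]  ⊢ p0, p0⊥
        [Ax]  ⊢ p1, p1⊥
    [Ax]  ⊢ p1, p1⊥

Result: YES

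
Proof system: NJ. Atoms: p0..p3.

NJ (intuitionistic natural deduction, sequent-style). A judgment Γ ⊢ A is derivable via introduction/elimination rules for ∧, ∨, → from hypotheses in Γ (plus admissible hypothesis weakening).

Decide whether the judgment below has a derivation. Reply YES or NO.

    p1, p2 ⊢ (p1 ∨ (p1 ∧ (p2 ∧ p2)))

Proof tree:
[∨I₂] p1, p2 ⊢ (p1 ∨ (p1 ∧ (p2 ∧ p2)))
  [∧I] p1, p2 ⊢ (p1 ∧ (p2 ∧ p2))
    [Ax] p1 ⊢ p1
    [∧I] p2 ⊢ (p2 ∧ p2)
      [Ax] p2 ⊢ p2
      [Ax] p2 ⊢ p2

Result: YES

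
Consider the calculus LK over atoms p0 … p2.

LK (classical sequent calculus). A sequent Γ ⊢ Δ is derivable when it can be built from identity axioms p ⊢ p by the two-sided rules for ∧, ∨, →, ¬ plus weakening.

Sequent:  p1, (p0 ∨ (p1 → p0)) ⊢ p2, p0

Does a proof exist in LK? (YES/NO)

Derivation trace:
[∨L] p1, (p0 ∨ (p1 → p0)) ⊢ p2, p0
  [Ax] p0 ⊢ p0
  [→L] p1, (p1 → p0) ⊢ p2, p0
    [Ax] p1 ⊢ p1
    [WR] p0 ⊢ p0, p2
      [Ax] p0 ⊢ p0

Result: YES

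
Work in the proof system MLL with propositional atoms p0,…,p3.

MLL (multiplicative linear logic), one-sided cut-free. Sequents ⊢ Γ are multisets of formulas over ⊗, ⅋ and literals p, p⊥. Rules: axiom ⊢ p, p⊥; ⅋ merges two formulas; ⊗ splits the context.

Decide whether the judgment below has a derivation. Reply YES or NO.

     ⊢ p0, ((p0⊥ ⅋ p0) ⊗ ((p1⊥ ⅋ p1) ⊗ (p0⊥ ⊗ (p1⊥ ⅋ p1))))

Proof tree:
[⊗]  ⊢ p0, ((p0⊥ ⅋ p0) ⊗ ((p1⊥ ⅋ p1) ⊗ (p0⊥ ⊗ (p1⊥ ⅋ p1))))
  [⅋]  ⊢ (p0⊥ ⅋ p0)
    [Ax]  ⊢ p0, p0⊥
  [⊗]  ⊢ p0, ((p1⊥ ⅋ p1) ⊗ (p0⊥ ⊗ (p1⊥ ⅋ p1)))
    [⅋]  ⊢ (p1⊥ ⅋ p1)
      [Ax]  ⊢ p1, p1⊥
    [⊗]  ⊢ p0, (p0⊥ ⊗ (p1⊥ ⅋ p1))
      [Ax]  ⊢ p0, p0⊥
      [⅋]  ⊢ (p1⊥ ⅋ p1)
        [Ax]  ⊢ p1, p1⊥

Result: YES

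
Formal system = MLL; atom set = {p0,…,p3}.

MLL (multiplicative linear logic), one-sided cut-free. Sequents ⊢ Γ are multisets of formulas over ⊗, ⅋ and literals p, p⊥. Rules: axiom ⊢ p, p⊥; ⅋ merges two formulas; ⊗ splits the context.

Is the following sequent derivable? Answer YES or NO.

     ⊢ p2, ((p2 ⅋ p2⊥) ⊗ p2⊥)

Derivation trace:
[⊗]  ⊢ p2, ((p2 ⅋ p2⊥) ⊗ p2⊥)
  [⅋]  ⊢ (p2 ⅋ p2⊥)
    [Ax]  ⊢ p2, p2⊥
  [Ax]  ⊢ p2, p2⊥

Result: YES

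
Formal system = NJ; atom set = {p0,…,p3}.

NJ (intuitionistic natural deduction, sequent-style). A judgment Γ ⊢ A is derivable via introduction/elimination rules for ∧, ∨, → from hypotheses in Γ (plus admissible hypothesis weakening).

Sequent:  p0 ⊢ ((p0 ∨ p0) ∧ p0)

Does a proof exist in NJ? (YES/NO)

Derivation trace:
[∧I] p0 ⊢ ((p0 ∨ p0) ∧ p0)
  [∨I₁] p0 ⊢ (p0 ∨ p0)
    [Ax] p0 ⊢ p0
  [Ax] p0 ⊢ p0

Result: YES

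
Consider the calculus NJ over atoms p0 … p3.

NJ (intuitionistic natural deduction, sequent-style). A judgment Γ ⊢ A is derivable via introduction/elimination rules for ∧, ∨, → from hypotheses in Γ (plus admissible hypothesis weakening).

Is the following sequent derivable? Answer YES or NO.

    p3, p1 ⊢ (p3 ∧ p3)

Derivation trace:
[Wk] p3, p1 ⊢ (p3 ∧ p3)
  [∧I] p3 ⊢ (p3 ∧ p3)
    [Ax] p3 ⊢ p3
    [Ax] p3 ⊢ p3

Result: YES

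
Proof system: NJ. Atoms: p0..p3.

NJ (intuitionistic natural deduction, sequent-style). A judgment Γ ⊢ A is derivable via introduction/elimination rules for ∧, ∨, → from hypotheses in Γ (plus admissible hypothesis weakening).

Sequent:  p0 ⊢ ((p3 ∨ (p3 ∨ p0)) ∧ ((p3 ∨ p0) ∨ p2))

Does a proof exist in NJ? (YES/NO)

Derivation trace:
[∧I] p0 ⊢ ((p3 ∨ (p3 ∨ p0)) ∧ ((p3 ∨ p0) ∨ p2))
  [∨I₂] p0 ⊢ (p3 ∨ (p3 ∨ p0))
    [∨I₂] p0 ⊢ (p3 ∨ p0)
      [Ax] p0 ⊢ p0
  [∨I₁] p0 ⊢ ((p3 ∨ p0) ∨ p2)
    [∨I₂] p0 ⊢ (p3 ∨ p0)
      [Ax] p0 ⊢ p0

Result: YES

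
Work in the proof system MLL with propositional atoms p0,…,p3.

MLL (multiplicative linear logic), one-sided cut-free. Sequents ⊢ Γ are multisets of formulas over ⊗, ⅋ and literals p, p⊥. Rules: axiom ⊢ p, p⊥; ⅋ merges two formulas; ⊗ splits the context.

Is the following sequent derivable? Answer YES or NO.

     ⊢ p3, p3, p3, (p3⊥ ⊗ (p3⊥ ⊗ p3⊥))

Proof tree:
[⊗]  ⊢ p3, p3, p3, (p3⊥ ⊗ (p3⊥ ⊗ p3⊥))
  [Ax]  ⊢ p3, p3⊥
  [⊗]  ⊢ p3, p3, (p3⊥ ⊗ p3⊥)
    [Ax]  ⊢ p3, p3⊥
    [Ax]  ⊢ p3, p3⊥

Result: YES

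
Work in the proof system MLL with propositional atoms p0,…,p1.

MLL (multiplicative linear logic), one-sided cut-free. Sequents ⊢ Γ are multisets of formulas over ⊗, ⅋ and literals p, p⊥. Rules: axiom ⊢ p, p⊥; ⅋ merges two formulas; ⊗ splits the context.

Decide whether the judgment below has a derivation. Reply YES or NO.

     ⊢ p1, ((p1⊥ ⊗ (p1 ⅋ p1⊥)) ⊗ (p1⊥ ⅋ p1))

Derivation (root first):
[⊗]  ⊢ p1, ((p1⊥ ⊗ (p1 ⅋ p1⊥)) ⊗ (p1⊥ ⅋ p1))
  [⊗]  ⊢ p1, (p1⊥ ⊗ (p1 ⅋ p1⊥))
    [Ax]  ⊢ p1, p1⊥
    [⅋]  ⊢ (p1 ⅋ p1⊥)
      [Ax]  ⊢ p1, p1⊥
  [⅋]  ⊢ (p1⊥ ⅋ p1)
    [Ax]  ⊢ p1, p1⊥

Result: YES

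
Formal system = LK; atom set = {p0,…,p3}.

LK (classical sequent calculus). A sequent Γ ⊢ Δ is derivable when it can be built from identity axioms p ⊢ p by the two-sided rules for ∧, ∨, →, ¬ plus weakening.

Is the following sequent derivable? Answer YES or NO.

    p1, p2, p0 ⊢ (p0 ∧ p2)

Derivation trace:
[∧R] p1, p2, p0 ⊢ (p0 ∧ p2)
  [Ax] p0 ⊢ p0
  [WL] p2, p1 ⊢ p2
    [Ax] p2 ⊢ p2

Result: YES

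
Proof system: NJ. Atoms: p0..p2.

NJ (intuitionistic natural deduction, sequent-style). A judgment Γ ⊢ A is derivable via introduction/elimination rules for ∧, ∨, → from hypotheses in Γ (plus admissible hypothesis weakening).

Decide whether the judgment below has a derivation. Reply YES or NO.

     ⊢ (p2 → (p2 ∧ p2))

Derivation trace:
[→I]  ⊢ (p2 → (p2 ∧ p2))
  [∧I] p2 ⊢ (p2 ∧ p2)
    [Ax] p2 ⊢ p2
    [Ax] p2 ⊢ p2

Result: YES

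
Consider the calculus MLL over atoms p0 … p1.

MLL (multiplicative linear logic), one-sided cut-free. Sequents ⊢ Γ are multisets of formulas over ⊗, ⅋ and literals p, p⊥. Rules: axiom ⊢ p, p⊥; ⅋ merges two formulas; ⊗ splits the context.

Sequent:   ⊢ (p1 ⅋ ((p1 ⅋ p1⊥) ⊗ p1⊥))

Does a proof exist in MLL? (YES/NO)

Derivation trace:
[⅋]  ⊢ (p1 ⅋ ((p1 ⅋ p1⊥) ⊗ p1⊥))
  [⊗]  ⊢ p1, ((p1 ⅋ p1⊥) ⊗ p1⊥)
    [⅋]  ⊢ (p1 ⅋ p1⊥)
      [Ax]  ⊢ p1, p1⊥
    [Ax]  ⊢ p1, p1⊥

Result: YES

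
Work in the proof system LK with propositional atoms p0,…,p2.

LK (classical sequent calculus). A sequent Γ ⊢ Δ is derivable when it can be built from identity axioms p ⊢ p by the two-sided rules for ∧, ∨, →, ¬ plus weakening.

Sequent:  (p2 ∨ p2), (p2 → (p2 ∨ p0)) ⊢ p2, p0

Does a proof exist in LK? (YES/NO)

Proof tree:
[→L] (p2 ∨ p2), (p2 → (p2 ∨ p0)) ⊢ p2, p0
  [∨L] (p2 ∨ p2) ⊢ p2
    [Ax] p2 ⊢ p2
    [Ax] p2 ⊢ p2
  [WR] (p2 ∨ p0) ⊢ p2, p0, p2
    [∨L] (p2 ∨ p0) ⊢ p2, p0
      [Ax] p2 ⊢ p2
      [Ax] p0 ⊢ p0

Result: YES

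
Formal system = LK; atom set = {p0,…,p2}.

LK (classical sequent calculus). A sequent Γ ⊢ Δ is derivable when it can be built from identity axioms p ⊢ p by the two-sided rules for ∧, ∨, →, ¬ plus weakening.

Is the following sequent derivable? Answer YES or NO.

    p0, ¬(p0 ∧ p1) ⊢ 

Enumerate valuations to refute Γ ⊢ Δ:
  v=000: Γ:[p0=F, ¬(p0 ∧ p1)=T] Δ:[] refutes=False
  v=001: Γ:[p0=F, ¬(p0 ∧ p1)=T] Δ:[] refutes=False
  v=010: Γ:[p0=F, ¬(p0 ∧ p1)=T] Δ:[] refutes=False
  v=011: Γ:[p0=F, ¬(p0 ∧ p1)=T] Δ:[] refutes=False
  v=100: Γ:[p0=T, ¬(p0 ∧ p1)=T] Δ:[] refutes=True  ← countermodel

Result: NO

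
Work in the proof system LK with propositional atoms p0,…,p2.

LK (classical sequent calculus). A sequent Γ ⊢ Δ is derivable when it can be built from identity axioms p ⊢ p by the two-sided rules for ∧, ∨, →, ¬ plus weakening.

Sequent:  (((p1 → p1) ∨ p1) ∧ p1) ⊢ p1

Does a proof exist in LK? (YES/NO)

Derivation trace:
[∧L] (((p1 → p1) ∨ p1) ∧ p1) ⊢ p1
  [∨L] p1, ((p1 → p1) ∨ p1) ⊢ p1
    [→L] p1, (p1 → p1) ⊢ p1
      [Ax] p1 ⊢ p1
      [Ax] p1 ⊢ p1
    [Ax] p1 ⊢ p1

Result: YES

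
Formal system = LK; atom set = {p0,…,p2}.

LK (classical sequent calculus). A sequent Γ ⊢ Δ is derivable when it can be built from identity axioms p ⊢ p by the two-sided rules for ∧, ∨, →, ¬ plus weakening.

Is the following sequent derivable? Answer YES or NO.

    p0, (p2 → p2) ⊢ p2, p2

Enumerate valuations to refute Γ ⊢ Δ:
  v=000: Γ:[p0=F, (p2 → p2)=T] Δ:[p2=F, p2=F] refutes=False
  v=001: Γ:[p0=F, (p2 → p2)=T] Δ:[p2=T, p2=T] refutes=False
  v=010: Γ:[p0=F, (p2 → p2)=T] Δ:[p2=F, p2=F] refutes=False
  v=011: Γ:[p0=F, (p2 → p2)=T] Δ:[p2=T, p2=T] refutes=False
  v=100: Γ:[p0=T, (p2 → p2)=T] Δ:[p2=F, p2=F] refutes=True  ← countermodel

Result: NO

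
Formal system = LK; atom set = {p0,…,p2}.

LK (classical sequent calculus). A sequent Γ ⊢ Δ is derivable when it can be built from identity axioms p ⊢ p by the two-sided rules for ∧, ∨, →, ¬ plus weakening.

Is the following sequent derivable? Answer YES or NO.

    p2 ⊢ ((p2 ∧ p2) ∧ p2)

Derivation trace:
[∧R] p2 ⊢ ((p2 ∧ p2) ∧ p2)
  [∧R] p2 ⊢ (p2 ∧ p2)
    [Ax] p2 ⊢ p2
    [Ax] p2 ⊢ p2
  [Ax] p2 ⊢ p2

Result: YES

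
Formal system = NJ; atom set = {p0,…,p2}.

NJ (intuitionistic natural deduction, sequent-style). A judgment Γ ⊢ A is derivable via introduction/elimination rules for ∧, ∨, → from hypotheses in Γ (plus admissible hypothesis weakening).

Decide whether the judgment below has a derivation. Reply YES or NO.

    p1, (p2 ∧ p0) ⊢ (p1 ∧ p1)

Proof tree:
[Wk] p1, (p2 ∧ p0) ⊢ (p1 ∧ p1)
  [∧I] p1 ⊢ (p1 ∧ p1)
    [Ax] p1 ⊢ p1
    [Ax] p1 ⊢ p1

Result: YES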